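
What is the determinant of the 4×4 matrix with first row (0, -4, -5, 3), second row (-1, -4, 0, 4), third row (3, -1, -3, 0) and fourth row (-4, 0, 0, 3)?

-127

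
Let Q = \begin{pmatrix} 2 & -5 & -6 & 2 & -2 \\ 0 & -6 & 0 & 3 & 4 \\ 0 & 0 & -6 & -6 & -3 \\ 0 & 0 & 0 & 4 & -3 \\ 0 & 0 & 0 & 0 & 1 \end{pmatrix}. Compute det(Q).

det(Q) = 288

Q is upper triangular, so det(Q) is the product of the diagonal entries:
det = (2) · (-6) · (-6) · (4) · (1) = 288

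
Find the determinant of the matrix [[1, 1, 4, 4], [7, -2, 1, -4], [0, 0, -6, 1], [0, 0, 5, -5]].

The determinant is -225.

The matrix is block upper-triangular with a 2×2 block and a 2×2 block on the diagonal, so its determinant equals the product of the determinants of the diagonal blocks.
det of the 2×2 block = -9
det of the 2×2 block = 25
det = (-9)·(25) = -225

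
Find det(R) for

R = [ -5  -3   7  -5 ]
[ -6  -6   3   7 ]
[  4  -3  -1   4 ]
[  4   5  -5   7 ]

det(R) = 1591

Expand along row 1:
  + (-5) · M_11   where M_11 = det([-6 3 7; -3 -1 4; 5 -5 7]) = 185
  − (-3) · M_12   where M_12 = det([-6 3 7; 4 -1 4; 4 -5 7]) = -226
  + (7) · M_13   where M_13 = det([-6 -6 7; 4 -3 4; 4 5 7]) = 542
  − (-5) · M_14   where M_14 = det([-6 -6 3; 4 -3 -1; 4 5 -5]) = -120
det = (+1)·(-5)·(185) + (-1)·(-3)·(-226) + (+1)·(7)·(542) + (-1)·(-5)·(-120) = 1591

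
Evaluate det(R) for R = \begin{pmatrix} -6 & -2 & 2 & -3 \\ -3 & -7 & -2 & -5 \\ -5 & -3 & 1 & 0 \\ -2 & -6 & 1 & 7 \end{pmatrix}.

-354

Expand along row 3 (it has 1 zero):
  + (-5) · M_31   where M_31 = det([-2 2 -3; -7 -2 -5; -6 1 7]) = 233
  − (-3) · M_32   where M_32 = det([-6 2 -3; -3 -2 -5; -2 1 7]) = 137
  + (1) · M_33   where M_33 = det([-6 -2 -3; -3 -7 -5; -2 -6 7]) = 400
det = (+1)·(-5)·(233) + (-1)·(-3)·(137) + (+1)·(1)·(400) = -354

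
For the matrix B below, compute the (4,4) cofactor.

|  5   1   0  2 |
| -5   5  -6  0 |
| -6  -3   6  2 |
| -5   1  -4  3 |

The cofactor is 126.

Delete row 4 and column 4; the remaining 3×3 submatrix is [5 1 0; -5 5 -6; -6 -3 6].
Its determinant is 126.
The cofactor carries sign (−1)^(4+4) = +1, so C_{4,4} = +(126) = 126.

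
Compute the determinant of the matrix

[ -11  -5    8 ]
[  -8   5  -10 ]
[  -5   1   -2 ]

The determinant is -34.

Expand along column 1:
  + (-11) · |5 -10; 1 -2| = (-11)·(-10 − (-10)) = 0
  − (-8) · |-5 8; 1 -2| = −(-8)·(10 − 8) = 16
  + (-5) · |-5 8; 5 -10| = (-5)·(50 − 40) = -50
Sum: (0) + (16) + (-50) = -34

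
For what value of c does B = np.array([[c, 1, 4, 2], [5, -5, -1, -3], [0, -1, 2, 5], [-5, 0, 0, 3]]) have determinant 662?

c = -9

Expanding along the column containing c, det(B) is linear in c: det(B) = (-33)·c + (365).
Set (-33)·c + (365) = 662  ⇒  (-33)·c = 297  ⇒  c = -9.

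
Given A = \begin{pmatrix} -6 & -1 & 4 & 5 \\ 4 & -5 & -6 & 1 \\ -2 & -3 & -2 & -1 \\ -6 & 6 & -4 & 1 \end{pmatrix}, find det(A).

|A| = -2020

Expand along row 1:
  + (-6) · M_11   where M_11 = det([-5 -6 1; -3 -2 -1; 6 -4 1]) = 72
  − (-1) · M_12   where M_12 = det([4 -6 1; -2 -2 -1; -6 -4 1]) = -76
  + (4) · M_13   where M_13 = det([4 -5 1; -2 -3 -1; -6 6 1]) = -58
  − (5) · M_14   where M_14 = det([4 -5 -6; -2 -3 -2; -6 6 -4]) = 256
det = (+1)·(-6)·(72) + (-1)·(-1)·(-76) + (+1)·(4)·(-58) + (-1)·(5)·(256) = -2020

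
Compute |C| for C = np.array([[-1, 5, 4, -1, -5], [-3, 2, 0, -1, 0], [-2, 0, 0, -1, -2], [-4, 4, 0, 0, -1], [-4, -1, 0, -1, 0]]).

The determinant is 148.

Expand along column 3 (it has 4 zeros):
  + (4) · M_13   where M_13 = det([-3 2 -1 0; -2 0 -1 -2; -4 4 0 -1; -4 -1 -1 0]) = 37
det = (+1)·(4)·(37) = 148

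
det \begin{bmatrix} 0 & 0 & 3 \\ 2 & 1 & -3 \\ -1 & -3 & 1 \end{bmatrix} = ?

-15

Expand along row 1:
  + 3 · |2 1; -1 -3| = 3·(-6 − (-1)) = -15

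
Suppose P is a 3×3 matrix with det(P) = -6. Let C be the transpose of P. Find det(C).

-6

det(Pᵀ) = det(P).
det(C) = (1)·(-6) = -6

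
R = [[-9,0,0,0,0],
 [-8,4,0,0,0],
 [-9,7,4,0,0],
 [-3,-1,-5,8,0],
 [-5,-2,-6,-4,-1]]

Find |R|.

1152

R is lower triangular, so det(R) is the product of the diagonal entries:
det = (-9) · (4) · (4) · (8) · (-1) = 1152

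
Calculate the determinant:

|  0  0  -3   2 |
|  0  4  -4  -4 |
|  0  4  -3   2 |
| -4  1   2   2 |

Expand along column 1 (it has 3 zeros):
  − (-4) · M_41   where M_41 = det([0 -3 2; 4 -4 -4; 4 -3 2]) = 80
det = (-1)·(-4)·(80) = 320

The determinant is 320.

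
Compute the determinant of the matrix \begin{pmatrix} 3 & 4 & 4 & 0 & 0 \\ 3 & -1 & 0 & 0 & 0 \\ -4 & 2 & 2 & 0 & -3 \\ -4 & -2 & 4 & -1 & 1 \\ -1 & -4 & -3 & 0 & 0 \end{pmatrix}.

Expand along column 4 (it has 4 zeros):
  + (-1) · M_44   where M_44 = det([3 4 4 0; 3 -1 0 0; -4 2 2 -3; -1 -4 -3 0]) = -21
det = (+1)·(-1)·(-21) = 21

The determinant is 21.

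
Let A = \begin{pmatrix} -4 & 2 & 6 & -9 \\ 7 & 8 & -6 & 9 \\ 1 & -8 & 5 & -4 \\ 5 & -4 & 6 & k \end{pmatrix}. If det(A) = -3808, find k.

k = 5

Expanding along the row containing k, det(A) is linear in k: det(A) = (-434)·k + (-1638).
Set (-434)·k + (-1638) = -3808  ⇒  (-434)·k = -2170  ⇒  k = 5.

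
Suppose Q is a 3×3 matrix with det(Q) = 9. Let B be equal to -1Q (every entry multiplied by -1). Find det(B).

For a 3×3 matrix, det(-1Q) = (-1)^3·det(Q) = -1·det(Q).
det(B) = (-1)·(9) = -9

The determinant is -9.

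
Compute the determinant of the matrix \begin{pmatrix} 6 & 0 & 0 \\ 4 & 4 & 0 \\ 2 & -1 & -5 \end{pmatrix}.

-120

The matrix is lower triangular, so the determinant is the product of the diagonal entries:
det = (6) · (4) · (-5) = -120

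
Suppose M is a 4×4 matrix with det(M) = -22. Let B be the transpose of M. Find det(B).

|B| = -22

det(Mᵀ) = det(M).
det(B) = (1)·(-22) = -22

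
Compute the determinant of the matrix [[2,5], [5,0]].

-25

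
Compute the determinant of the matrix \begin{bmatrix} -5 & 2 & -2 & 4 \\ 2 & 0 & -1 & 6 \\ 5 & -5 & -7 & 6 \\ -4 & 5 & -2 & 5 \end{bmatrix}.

The determinant is -805.

Expand along row 2 (it has 1 zero):
  − (2) · M_21   where M_21 = det([2 -2 4; -5 -7 6; 5 -2 5]) = 24
  − (-1) · M_23   where M_23 = det([-5 2 4; 5 -5 6; -4 5 5]) = 197
  + (6) · M_24   where M_24 = det([-5 2 -2; 5 -5 -7; -4 5 -2]) = -159
det = (-1)·(2)·(24) + (-1)·(-1)·(197) + (+1)·(6)·(-159) = -805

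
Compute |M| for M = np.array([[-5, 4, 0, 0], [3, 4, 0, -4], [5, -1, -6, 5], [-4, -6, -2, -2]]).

Expand along row 1 (it has 2 zeros):
  + (-5) · M_11   where M_11 = det([4 0 -4; -1 -6 5; -6 -2 -2]) = 224
  − (4) · M_12   where M_12 = det([3 0 -4; 5 -6 5; -4 -2 -2]) = 202
det = (+1)·(-5)·(224) + (-1)·(4)·(202) = -1928

det(M) = -1928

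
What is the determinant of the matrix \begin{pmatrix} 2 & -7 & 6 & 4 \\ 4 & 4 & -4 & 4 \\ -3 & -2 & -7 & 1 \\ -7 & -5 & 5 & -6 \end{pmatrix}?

-440

Expand along row 1:
  + (2) · M_11   where M_11 = det([4 -4 4; -2 -7 1; -5 5 -6]) = 36
  − (-7) · M_12   where M_12 = det([4 -4 4; -3 -7 1; -7 5 -6]) = -8
  + (6) · M_13   where M_13 = det([4 4 4; -3 -2 1; -7 -5 -6]) = -28
  − (4) · M_14   where M_14 = det([4 4 -4; -3 -2 -7; -7 -5 5]) = 72
det = (+1)·(2)·(36) + (-1)·(-7)·(-8) + (+1)·(6)·(-28) + (-1)·(4)·(72) = -440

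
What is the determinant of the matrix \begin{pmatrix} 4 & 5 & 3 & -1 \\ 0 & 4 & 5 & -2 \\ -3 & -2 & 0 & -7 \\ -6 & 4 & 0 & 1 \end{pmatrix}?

Expand along column 3 (it has 2 zeros):
  + (3) · M_13   where M_13 = det([0 4 -2; -3 -2 -7; -6 4 1]) = 228
  − (5) · M_23   where M_23 = det([4 5 -1; -3 -2 -7; -6 4 1]) = 353
det = (+1)·(3)·(228) + (-1)·(5)·(353) = -1081

The determinant is -1081.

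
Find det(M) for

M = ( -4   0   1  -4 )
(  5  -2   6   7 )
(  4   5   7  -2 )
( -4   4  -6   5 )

Expand along row 1 (it has 1 zero):
  + (-4) · M_11   where M_11 = det([-2 6 7; 5 7 -2; 4 -6 5]) = -650
  + (1) · M_13   where M_13 = det([5 -2 7; 4 5 -2; -4 4 5]) = 441
  − (-4) · M_14   where M_14 = det([5 -2 6; 4 5 7; -4 4 -6]) = -66
det = (+1)·(-4)·(-650) + (+1)·(1)·(441) + (-1)·(-4)·(-66) = 2777

The determinant is 2777.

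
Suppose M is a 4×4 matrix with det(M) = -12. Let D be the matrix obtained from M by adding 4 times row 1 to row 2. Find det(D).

-12

Adding a multiple of one row to another leaves the determinant unchanged.
det(D) = (1)·(-12) = -12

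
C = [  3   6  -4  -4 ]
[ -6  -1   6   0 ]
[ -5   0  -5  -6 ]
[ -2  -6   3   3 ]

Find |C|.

Expand along row 2 (it has 1 zero):
  − (-6) · M_21   where M_21 = det([6 -4 -4; 0 -5 -6; -6 3 3]) = -6
  + (-1) · M_22   where M_22 = det([3 -4 -4; -5 -5 -6; -2 3 3]) = 1
  − (6) · M_23   where M_23 = det([3 6 -4; -5 0 -6; -2 -6 3]) = -66
det = (-1)·(-6)·(-6) + (+1)·(-1)·(1) + (-1)·(6)·(-66) = 359

359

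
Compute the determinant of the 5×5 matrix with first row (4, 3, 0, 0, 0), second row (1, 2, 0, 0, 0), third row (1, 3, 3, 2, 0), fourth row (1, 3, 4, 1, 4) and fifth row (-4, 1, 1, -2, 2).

The determinant is 110.

The matrix is block lower-triangular with a 2×2 block and a 3×3 block on the diagonal, so its determinant equals the product of the determinants of the diagonal blocks.
det of the 2×2 block = 5
det of the 3×3 block = 22
det = (5)·(22) = 110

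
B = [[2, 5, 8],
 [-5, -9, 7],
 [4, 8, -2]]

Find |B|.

-18

Expand along column 1:
  + 2 · |-9 7; 8 -2| = 2·(18 − 56) = -76
  − (-5) · |5 8; 8 -2| = −(-5)·(-10 − 64) = -370
  + 4 · |5 8; -9 7| = 4·(35 − (-72)) = 428
Sum: (-76) + (-370) + (428) = -18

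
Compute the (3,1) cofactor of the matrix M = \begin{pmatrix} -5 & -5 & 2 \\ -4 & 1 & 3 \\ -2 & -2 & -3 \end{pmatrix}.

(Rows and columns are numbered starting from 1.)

-17

Delete row 3 and column 1; the remaining 2×2 submatrix is [-5 2; 1 3].
Its determinant is (-5)·3 − 2·1 = -17.
The cofactor carries sign (−1)^(3+1) = +1, so C_{3,1} = +(-17) = -17.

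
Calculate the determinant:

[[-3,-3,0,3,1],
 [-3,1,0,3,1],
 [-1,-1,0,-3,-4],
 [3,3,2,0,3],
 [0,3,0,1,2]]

-88

Expand along column 3 (it has 4 zeros):
  − (2) · M_43   where M_43 = det([-3 -3 3 1; -3 1 3 1; -1 -1 -3 -4; 0 3 1 2]) = 44
det = (-1)·(2)·(44) = -88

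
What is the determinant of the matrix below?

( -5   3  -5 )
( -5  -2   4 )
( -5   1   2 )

85

Expand along column 1:
  + (-5) · |-2 4; 1 2| = (-5)·(-4 − 4) = 40
  − (-5) · |3 -5; 1 2| = −(-5)·(6 − (-5)) = 55
  + (-5) · |3 -5; -2 4| = (-5)·(12 − 10) = -10
Sum: (40) + (55) + (-10) = 85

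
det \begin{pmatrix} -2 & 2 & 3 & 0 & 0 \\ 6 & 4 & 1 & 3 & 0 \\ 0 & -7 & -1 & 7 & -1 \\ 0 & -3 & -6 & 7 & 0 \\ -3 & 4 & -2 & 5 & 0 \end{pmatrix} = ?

903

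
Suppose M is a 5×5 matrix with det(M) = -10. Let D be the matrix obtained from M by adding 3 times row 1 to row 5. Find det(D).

The determinant is -10.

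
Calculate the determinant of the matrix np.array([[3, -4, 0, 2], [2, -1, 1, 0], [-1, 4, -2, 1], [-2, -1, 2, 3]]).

The determinant is -105.

Expand along row 1 (it has 1 zero):
  + (3) · M_11   where M_11 = det([-1 1 0; 4 -2 1; -1 2 3]) = -5
  − (-4) · M_12   where M_12 = det([2 1 0; -1 -2 1; -2 2 3]) = -15
  − (2) · M_14   where M_14 = det([2 -1 1; -1 4 -2; -2 -1 2]) = 15
det = (+1)·(3)·(-5) + (-1)·(-4)·(-15) + (-1)·(2)·(15) = -105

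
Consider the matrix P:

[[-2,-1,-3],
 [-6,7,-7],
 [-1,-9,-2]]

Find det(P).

Expand along row 1:
  + (-2) · |7 -7; -9 -2| = (-2)·(-14 − 63) = 154
  − (-1) · |-6 -7; -1 -2| = −(-1)·(12 − 7) = 5
  + (-3) · |-6 7; -1 -9| = (-3)·(54 − (-7)) = -183
Sum: (154) + (5) + (-183) = -24

|P| = -24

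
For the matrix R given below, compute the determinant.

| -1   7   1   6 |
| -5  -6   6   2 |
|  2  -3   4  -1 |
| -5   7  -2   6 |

Expand along row 1:
  + (-1) · M_11   where M_11 = det([-6 6 2; -3 4 -1; 7 -2 6]) = -110
  − (7) · M_12   where M_12 = det([-5 6 2; 2 4 -1; -5 -2 6]) = -120
  + (1) · M_13   where M_13 = det([-5 -6 2; 2 -3 -1; -5 7 6]) = 95
  − (6) · M_14   where M_14 = det([-5 -6 6; 2 -3 4; -5 7 -2]) = 200
det = (+1)·(-1)·(-110) + (-1)·(7)·(-120) + (+1)·(1)·(95) + (-1)·(6)·(200) = -155

|R| = -155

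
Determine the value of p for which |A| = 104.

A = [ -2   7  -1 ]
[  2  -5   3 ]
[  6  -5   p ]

Expanding along the column containing p, det(A) is linear in p: det(A) = (-4)·p + (76).
Set (-4)·p + (76) = 104  ⇒  (-4)·p = 28  ⇒  p = -7.

p = -7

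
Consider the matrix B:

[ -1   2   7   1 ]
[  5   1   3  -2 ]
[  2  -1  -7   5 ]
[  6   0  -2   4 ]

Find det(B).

150

Expand along row 4 (it has 1 zero):
  − (6) · M_41   where M_41 = det([2 7 1; 1 3 -2; -1 -7 5]) = -23
  − (-2) · M_43   where M_43 = det([-1 2 1; 5 1 -2; 2 -1 5]) = -68
  + (4) · M_44   where M_44 = det([-1 2 7; 5 1 3; 2 -1 -7]) = 37
det = (-1)·(6)·(-23) + (-1)·(-2)·(-68) + (+1)·(4)·(37) = 150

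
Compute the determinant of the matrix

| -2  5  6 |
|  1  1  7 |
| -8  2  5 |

Expand along row 1:
  + (-2) · |1 7; 2 5| = (-2)·(5 − 14) = 18
  − 5 · |1 7; -8 5| = −5·(5 − (-56)) = -305
  + 6 · |1 1; -8 2| = 6·(2 − (-8)) = 60
Sum: (18) + (-305) + (60) = -227

The determinant is -227.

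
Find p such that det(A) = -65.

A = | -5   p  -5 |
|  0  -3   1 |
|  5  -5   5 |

p = -8

Expanding along the column containing p, det(A) is linear in p: det(A) = (5)·p + (-25).
Set (5)·p + (-25) = -65  ⇒  (5)·p = -40  ⇒  p = -8.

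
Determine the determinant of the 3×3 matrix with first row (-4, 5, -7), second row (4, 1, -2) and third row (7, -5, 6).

15

Expand along row 1:
  + (-4) · |1 -2; -5 6| = (-4)·(6 − 10) = 16
  − 5 · |4 -2; 7 6| = −5·(24 − (-14)) = -190
  + (-7) · |4 1; 7 -5| = (-7)·(-20 − 7) = 189
Sum: (16) + (-190) + (189) = 15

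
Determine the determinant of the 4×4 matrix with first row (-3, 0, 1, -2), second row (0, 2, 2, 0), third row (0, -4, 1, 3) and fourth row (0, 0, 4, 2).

12

Expand along column 1 (it has 3 zeros):
  + (-3) · M_11   where M_11 = det([2 2 0; -4 1 3; 0 4 2]) = -4
det = (+1)·(-3)·(-4) = 12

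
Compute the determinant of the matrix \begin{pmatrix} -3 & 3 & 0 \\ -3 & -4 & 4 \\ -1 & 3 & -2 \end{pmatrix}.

Expand along column 3:
  − 4 · |-3 3; -1 3| = −4·(-9 − (-3)) = 24
  + (-2) · |-3 3; -3 -4| = (-2)·(12 − (-9)) = -42
Sum: (24) + (-42) = -18

-18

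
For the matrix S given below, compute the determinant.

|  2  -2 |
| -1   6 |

10

det(S) = 2·6 − (-2)·(-1) = 12 − 2 = 10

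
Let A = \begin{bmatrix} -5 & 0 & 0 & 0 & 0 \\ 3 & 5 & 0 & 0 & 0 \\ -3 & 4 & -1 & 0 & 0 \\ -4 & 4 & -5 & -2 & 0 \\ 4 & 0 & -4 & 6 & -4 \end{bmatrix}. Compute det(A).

200

A is lower triangular, so det(A) is the product of the diagonal entries:
det = (-5) · (5) · (-1) · (-2) · (-4) = 200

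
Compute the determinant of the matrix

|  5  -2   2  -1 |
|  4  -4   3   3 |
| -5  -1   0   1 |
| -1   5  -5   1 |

Expand along row 3 (it has 1 zero):
  + (-5) · M_31   where M_31 = det([-2 2 -1; -4 3 3; 5 -5 1]) = -3
  − (-1) · M_32   where M_32 = det([5 2 -1; 4 3 3; -1 -5 1]) = 93
  − (1) · M_34   where M_34 = det([5 -2 2; 4 -4 3; -1 5 -5]) = 23
det = (+1)·(-5)·(-3) + (-1)·(-1)·(93) + (-1)·(1)·(23) = 85

85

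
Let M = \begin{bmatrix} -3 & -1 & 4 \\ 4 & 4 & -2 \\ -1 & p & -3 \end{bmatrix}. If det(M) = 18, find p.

p = -2

Expanding along the column containing p, det(M) is linear in p: det(M) = (10)·p + (38).
Set (10)·p + (38) = 18  ⇒  (10)·p = -20  ⇒  p = -2.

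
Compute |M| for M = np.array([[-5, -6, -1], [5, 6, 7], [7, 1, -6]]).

Expand along row 1:
  + (-5) · |6 7; 1 -6| = (-5)·(-36 − 7) = 215
  − (-6) · |5 7; 7 -6| = −(-6)·(-30 − 49) = -474
  + (-1) · |5 6; 7 1| = (-1)·(5 − 42) = 37
Sum: (215) + (-474) + (37) = -222

The determinant is -222.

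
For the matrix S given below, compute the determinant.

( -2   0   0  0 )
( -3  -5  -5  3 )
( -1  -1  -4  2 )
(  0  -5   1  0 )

det(S) = 6

Expand along row 1 (it has 3 zeros):
  + (-2) · M_11   where M_11 = det([-5 -5 3; -1 -4 2; -5 1 0]) = -3
det = (+1)·(-2)·(-3) = 6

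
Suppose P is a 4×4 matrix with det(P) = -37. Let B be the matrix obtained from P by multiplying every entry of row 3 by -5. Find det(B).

Scaling one row by -5 multiplies the determinant by -5.
det(B) = (-5)·(-37) = 185

|B| = 185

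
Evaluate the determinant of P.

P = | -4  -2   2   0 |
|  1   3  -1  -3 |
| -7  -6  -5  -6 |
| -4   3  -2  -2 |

det(P) = 630

Expand along row 1 (it has 1 zero):
  + (-4) · M_11   where M_11 = det([3 -1 -3; -6 -5 -6; 3 -2 -2]) = -57
  − (-2) · M_12   where M_12 = det([1 -1 -3; -7 -5 -6; -4 -2 -2]) = 6
  + (2) · M_13   where M_13 = det([1 3 -3; -7 -6 -6; -4 3 -2]) = 195
det = (+1)·(-4)·(-57) + (-1)·(-2)·(6) + (+1)·(2)·(195) = 630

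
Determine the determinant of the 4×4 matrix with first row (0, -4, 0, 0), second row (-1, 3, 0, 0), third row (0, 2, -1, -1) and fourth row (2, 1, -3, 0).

The matrix is block lower-triangular with a 2×2 block and a 2×2 block on the diagonal, so its determinant equals the product of the determinants of the diagonal blocks.
det of the 2×2 block = -4
det of the 2×2 block = -3
det = (-4)·(-3) = 12

The determinant is 12.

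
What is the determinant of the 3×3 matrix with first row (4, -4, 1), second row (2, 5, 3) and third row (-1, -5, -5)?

Expand along column 1:
  + 4 · |5 3; -5 -5| = 4·(-25 − (-15)) = -40
  − 2 · |-4 1; -5 -5| = −2·(20 − (-5)) = -50
  + (-1) · |-4 1; 5 3| = (-1)·(-12 − 5) = 17
Sum: (-40) + (-50) + (17) = -73

The determinant is -73.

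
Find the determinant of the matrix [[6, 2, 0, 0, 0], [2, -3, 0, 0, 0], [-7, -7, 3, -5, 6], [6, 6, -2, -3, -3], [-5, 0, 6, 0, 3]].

The matrix is block lower-triangular with a 2×2 block and a 3×3 block on the diagonal, so its determinant equals the product of the determinants of the diagonal blocks.
det of the 2×2 block = -22
det of the 3×3 block = 141
det = (-22)·(141) = -3102

-3102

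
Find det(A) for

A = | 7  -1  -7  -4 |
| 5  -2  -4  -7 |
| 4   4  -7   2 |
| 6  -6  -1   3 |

Expand along row 1:
  + (7) · M_11   where M_11 = det([-2 -4 -7; 4 -7 2; -6 -1 3]) = 456
  − (-1) · M_12   where M_12 = det([5 -4 -7; 4 -7 2; 6 -1 3]) = -361
  + (-7) · M_13   where M_13 = det([5 -2 -7; 4 4 2; 6 -6 3]) = 456
  − (-4) · M_14   where M_14 = det([5 -2 -4; 4 4 -7; 6 -6 -1]) = 38
det = (+1)·(7)·(456) + (-1)·(-1)·(-361) + (+1)·(-7)·(456) + (-1)·(-4)·(38) = -209

-209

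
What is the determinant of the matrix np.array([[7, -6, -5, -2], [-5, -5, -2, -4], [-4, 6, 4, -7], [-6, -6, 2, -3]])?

-2712

Expand along row 1:
  + (7) · M_11   where M_11 = det([-5 -2 -4; 6 4 -7; -6 2 -3]) = -274
  − (-6) · M_12   where M_12 = det([-5 -2 -4; -4 4 -7; -6 2 -3]) = -134
  + (-5) · M_13   where M_13 = det([-5 -5 -4; -4 6 -7; -6 -6 -3]) = -90
  − (-2) · M_14   where M_14 = det([-5 -5 -2; -4 6 4; -6 -6 2]) = -220
det = (+1)·(7)·(-274) + (-1)·(-6)·(-134) + (+1)·(-5)·(-90) + (-1)·(-2)·(-220) = -2712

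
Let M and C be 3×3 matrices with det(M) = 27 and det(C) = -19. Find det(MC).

det(MC) = det(M)·det(C) = (27)·(-19) = -513

-513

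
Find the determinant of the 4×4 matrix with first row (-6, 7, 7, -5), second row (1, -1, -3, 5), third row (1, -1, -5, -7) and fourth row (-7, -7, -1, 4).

Expand along row 1:
  + (-6) · M_11   where M_11 = det([-1 -3 5; -1 -5 -7; -7 -1 4]) = -302
  − (7) · M_12   where M_12 = det([1 -3 5; 1 -5 -7; -7 -1 4]) = -342
  + (7) · M_13   where M_13 = det([1 -1 5; 1 -1 -7; -7 -7 4]) = -168
  − (-5) · M_14   where M_14 = det([1 -1 -3; 1 -1 -5; -7 -7 -1]) = -28
det = (+1)·(-6)·(-302) + (-1)·(7)·(-342) + (+1)·(7)·(-168) + (-1)·(-5)·(-28) = 2890

The determinant is 2890.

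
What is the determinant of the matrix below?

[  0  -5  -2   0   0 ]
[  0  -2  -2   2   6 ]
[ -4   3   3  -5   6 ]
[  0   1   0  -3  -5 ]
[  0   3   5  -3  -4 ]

Expand along column 1 (it has 4 zeros):
  + (-4) · M_31   where M_31 = det([-5 -2 0 0; -2 -2 2 6; 1 0 -3 -5; 3 5 -3 -4]) = -190
det = (+1)·(-4)·(-190) = 760

760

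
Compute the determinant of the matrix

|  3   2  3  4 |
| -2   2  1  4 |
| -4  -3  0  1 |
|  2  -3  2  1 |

28

Expand along row 3 (it has 1 zero):
  + (-4) · M_31   where M_31 = det([2 3 4; 2 1 4; -3 2 1]) = -28
  − (-3) · M_32   where M_32 = det([3 3 4; -2 1 4; 2 2 1]) = -15
  − (1) · M_34   where M_34 = det([3 2 3; -2 2 1; 2 -3 2]) = 39
det = (+1)·(-4)·(-28) + (-1)·(-3)·(-15) + (-1)·(1)·(39) = 28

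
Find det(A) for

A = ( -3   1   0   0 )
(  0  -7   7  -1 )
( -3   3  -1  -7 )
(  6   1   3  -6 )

|A| = 783

Expand along row 1 (it has 2 zeros):
  + (-3) · M_11   where M_11 = det([-7 7 -1; 3 -1 -7; 1 3 -6]) = -122
  − (1) · M_12   where M_12 = det([0 7 -1; -3 -1 -7; 6 3 -6]) = -417
det = (+1)·(-3)·(-122) + (-1)·(1)·(-417) = 783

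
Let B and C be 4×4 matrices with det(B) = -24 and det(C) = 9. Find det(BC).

-216

det(BC) = det(B)·det(C) = (-24)·(9) = -216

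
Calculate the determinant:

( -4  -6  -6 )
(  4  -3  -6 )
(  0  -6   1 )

The determinant is 324.

Expand along row 3:
  − (-6) · |-4 -6; 4 -6| = −(-6)·(24 − (-24)) = 288
  + 1 · |-4 -6; 4 -3| = 1·(12 − (-24)) = 36
Sum: (288) + (36) = 324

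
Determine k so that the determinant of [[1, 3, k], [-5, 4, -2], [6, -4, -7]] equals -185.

k = 2

Expanding along the column containing k, det(B) is linear in k: det(B) = (-4)·k + (-177).
Set (-4)·k + (-177) = -185  ⇒  (-4)·k = -8  ⇒  k = 2.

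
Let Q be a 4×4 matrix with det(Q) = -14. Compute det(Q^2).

det(Q^2) = (det Q)^2 = (-14)^2 = 196

196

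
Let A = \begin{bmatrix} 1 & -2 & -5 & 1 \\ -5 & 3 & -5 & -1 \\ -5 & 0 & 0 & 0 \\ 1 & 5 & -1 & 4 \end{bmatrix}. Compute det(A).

-745

Expand along row 3 (it has 3 zeros):
  + (-5) · M_31   where M_31 = det([-2 -5 1; 3 -5 -1; 5 -1 4]) = 149
det = (+1)·(-5)·(149) = -745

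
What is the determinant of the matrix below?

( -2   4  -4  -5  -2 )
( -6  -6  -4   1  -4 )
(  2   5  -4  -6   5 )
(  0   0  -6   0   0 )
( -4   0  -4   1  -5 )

Expand along row 4 (it has 4 zeros):
  − (-6) · M_43   where M_43 = det([-2 4 -5 -2; -6 -6 1 -4; 2 5 -6 5; -4 0 1 -5]) = -356
det = (-1)·(-6)·(-356) = -2136

-2136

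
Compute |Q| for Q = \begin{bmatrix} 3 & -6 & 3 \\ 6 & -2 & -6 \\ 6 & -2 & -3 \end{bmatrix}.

Expand along column 1:
  + 3 · |-2 -6; -2 -3| = 3·(6 − 12) = -18
  − 6 · |-6 3; -2 -3| = −6·(18 − (-6)) = -144
  + 6 · |-6 3; -2 -6| = 6·(36 − (-6)) = 252
Sum: (-18) + (-144) + (252) = 90

90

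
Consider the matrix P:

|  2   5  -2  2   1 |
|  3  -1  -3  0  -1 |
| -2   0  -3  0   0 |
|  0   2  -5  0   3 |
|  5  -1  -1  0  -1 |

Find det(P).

4

Expand along column 4 (it has 4 zeros):
  − (2) · M_14   where M_14 = det([3 -1 -3 -1; -2 0 -3 0; 0 2 -5 3; 5 -1 -1 -1]) = -2
det = (-1)·(2)·(-2) = 4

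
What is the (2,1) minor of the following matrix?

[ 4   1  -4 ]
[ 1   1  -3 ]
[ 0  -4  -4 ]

Delete row 2 and column 1; the remaining 2×2 submatrix is [1 -4; -4 -4].
Its determinant is 1·(-4) − (-4)·(-4) = -20.

The minor is -20.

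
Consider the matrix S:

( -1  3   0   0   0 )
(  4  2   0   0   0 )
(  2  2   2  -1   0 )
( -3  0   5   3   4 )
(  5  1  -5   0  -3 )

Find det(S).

182

S is block lower-triangular with a 2×2 block and a 3×3 block on the diagonal, so its determinant equals the product of the determinants of the diagonal blocks.
det of the 2×2 block = -14
det of the 3×3 block = -13
det = (-14)·(-13) = 182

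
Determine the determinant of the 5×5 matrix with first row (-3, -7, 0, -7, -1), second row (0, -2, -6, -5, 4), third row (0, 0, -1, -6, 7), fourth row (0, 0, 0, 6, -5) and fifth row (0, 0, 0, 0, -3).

The matrix is upper triangular, so the determinant is the product of the diagonal entries:
det = (-3) · (-2) · (-1) · (6) · (-3) = 108

108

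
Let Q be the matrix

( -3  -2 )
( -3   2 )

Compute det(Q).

det(Q) = (-3)·2 − (-2)·(-3) = -6 − 6 = -12

-12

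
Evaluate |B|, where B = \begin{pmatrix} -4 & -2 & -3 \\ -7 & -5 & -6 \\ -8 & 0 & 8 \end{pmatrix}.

Expand along column 2:
  − (-2) · |-7 -6; -8 8| = −(-2)·(-56 − 48) = -208
  + (-5) · |-4 -3; -8 8| = (-5)·(-32 − 24) = 280
Sum: (-208) + (280) = 72

72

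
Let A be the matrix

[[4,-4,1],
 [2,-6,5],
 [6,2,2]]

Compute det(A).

Expand along column 1:
  + 4 · |-6 5; 2 2| = 4·(-12 − 10) = -88
  − 2 · |-4 1; 2 2| = −2·(-8 − 2) = 20
  + 6 · |-4 1; -6 5| = 6·(-20 − (-6)) = -84
Sum: (-88) + (20) + (-84) = -152

|A| = -152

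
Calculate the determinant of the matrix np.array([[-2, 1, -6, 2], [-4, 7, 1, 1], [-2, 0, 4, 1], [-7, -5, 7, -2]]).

Expand along row 3 (it has 1 zero):
  + (-2) · M_31   where M_31 = det([1 -6 2; 7 1 1; -5 7 -2]) = 45
  + (4) · M_33   where M_33 = det([-2 1 2; -4 7 1; -7 -5 -2]) = 141
  − (1) · M_34   where M_34 = det([-2 1 -6; -4 7 1; -7 -5 7]) = -501
det = (+1)·(-2)·(45) + (+1)·(4)·(141) + (-1)·(1)·(-501) = 975

975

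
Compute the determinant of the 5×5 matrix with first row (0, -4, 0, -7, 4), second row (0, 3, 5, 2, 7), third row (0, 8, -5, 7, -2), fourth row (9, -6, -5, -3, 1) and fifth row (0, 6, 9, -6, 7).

Expand along column 1 (it has 4 zeros):
  − (9) · M_41   where M_41 = det([-4 0 -7 4; 3 5 2 7; 8 -5 7 -2; 6 9 -6 7]) = -4433
det = (-1)·(9)·(-4433) = 39897

The determinant is 39897.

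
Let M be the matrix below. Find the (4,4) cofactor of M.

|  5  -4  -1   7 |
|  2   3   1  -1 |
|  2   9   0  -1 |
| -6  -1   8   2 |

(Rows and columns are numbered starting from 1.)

-65

Delete row 4 and column 4; the remaining 3×3 submatrix is [5 -4 -1; 2 3 1; 2 9 0].
Its determinant is -65.
The cofactor carries sign (−1)^(4+4) = +1, so C_{4,4} = +(-65) = -65.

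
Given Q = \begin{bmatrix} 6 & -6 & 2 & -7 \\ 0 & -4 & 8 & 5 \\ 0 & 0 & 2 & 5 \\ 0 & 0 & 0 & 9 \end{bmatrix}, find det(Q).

Q is upper triangular, so det(Q) is the product of the diagonal entries:
det = (6) · (-4) · (2) · (9) = -432

-432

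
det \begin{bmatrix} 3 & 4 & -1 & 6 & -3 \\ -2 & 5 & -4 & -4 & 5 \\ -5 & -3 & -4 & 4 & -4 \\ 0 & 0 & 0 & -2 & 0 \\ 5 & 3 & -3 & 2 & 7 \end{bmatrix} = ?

Expand along row 4 (it has 4 zeros):
  + (-2) · M_44   where M_44 = det([3 4 -1 -3; -2 5 -4 5; -5 -3 -4 -4; 5 3 -3 7]) = -1917
det = (+1)·(-2)·(-1917) = 3834

The determinant is 3834.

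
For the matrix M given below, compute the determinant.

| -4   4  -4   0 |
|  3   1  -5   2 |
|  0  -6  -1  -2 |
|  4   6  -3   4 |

det(M) = 0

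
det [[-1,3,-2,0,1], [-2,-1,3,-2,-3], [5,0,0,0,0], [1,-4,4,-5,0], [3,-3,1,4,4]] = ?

The determinant is -835.

Expand along row 3 (it has 4 zeros):
  + (5) · M_31   where M_31 = det([3 -2 0 1; -1 3 -2 -3; -4 4 -5 0; -3 1 4 4]) = -167
det = (+1)·(5)·(-167) = -835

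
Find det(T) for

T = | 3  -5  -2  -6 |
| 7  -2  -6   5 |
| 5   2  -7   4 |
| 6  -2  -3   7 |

Expand along row 1:
  + (3) · M_11   where M_11 = det([-2 -6 5; 2 -7 4; -2 -3 7]) = 106
  − (-5) · M_12   where M_12 = det([7 -6 5; 5 -7 4; 6 -3 7]) = -58
  + (-2) · M_13   where M_13 = det([7 -2 5; 5 2 4; 6 -2 7]) = 66
  − (-6) · M_14   where M_14 = det([7 -2 -6; 5 2 -7; 6 -2 -3]) = 46
det = (+1)·(3)·(106) + (-1)·(-5)·(-58) + (+1)·(-2)·(66) + (-1)·(-6)·(46) = 172

The determinant is 172.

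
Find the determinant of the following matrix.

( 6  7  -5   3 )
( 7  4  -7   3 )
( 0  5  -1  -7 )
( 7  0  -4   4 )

Expand along row 3 (it has 1 zero):
  − (5) · M_32   where M_32 = det([6 -5 3; 7 -7 3; 7 -4 4]) = 2
  + (-1) · M_33   where M_33 = det([6 7 3; 7 4 3; 7 0 4]) = -37
  − (-7) · M_34   where M_34 = det([6 7 -5; 7 4 -7; 7 0 -4]) = -103
det = (-1)·(5)·(2) + (+1)·(-1)·(-37) + (-1)·(-7)·(-103) = -694

-694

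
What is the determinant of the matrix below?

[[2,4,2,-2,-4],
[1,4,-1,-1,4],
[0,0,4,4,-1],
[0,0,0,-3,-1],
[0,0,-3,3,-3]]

The determinant is 276.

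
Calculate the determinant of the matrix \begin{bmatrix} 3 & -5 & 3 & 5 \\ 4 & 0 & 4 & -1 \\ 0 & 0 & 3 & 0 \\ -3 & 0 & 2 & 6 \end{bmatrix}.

315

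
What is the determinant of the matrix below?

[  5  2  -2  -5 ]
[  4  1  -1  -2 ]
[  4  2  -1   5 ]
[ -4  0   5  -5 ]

Expand along row 4 (it has 1 zero):
  − (-4) · M_41   where M_41 = det([2 -2 -5; 1 -1 -2; 2 -1 5]) = -1
  − (5) · M_43   where M_43 = det([5 2 -5; 4 1 -2; 4 2 5]) = -31
  + (-5) · M_44   where M_44 = det([5 2 -2; 4 1 -1; 4 2 -1]) = -3
det = (-1)·(-4)·(-1) + (-1)·(5)·(-31) + (+1)·(-5)·(-3) = 166

166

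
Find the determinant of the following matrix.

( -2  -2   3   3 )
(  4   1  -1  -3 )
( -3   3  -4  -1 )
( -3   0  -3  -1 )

Expand along row 4 (it has 1 zero):
  − (-3) · M_41   where M_41 = det([-2 3 3; 1 -1 -3; 3 -4 -1]) = -5
  − (-3) · M_43   where M_43 = det([-2 -2 3; 4 1 -3; -3 3 -1]) = 3
  + (-1) · M_44   where M_44 = det([-2 -2 3; 4 1 -1; -3 3 -4]) = 9
det = (-1)·(-3)·(-5) + (-1)·(-3)·(3) + (+1)·(-1)·(9) = -15

The determinant is -15.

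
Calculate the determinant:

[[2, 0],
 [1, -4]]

-8

det = 2·(-4) − 0·1 = -8 − 0 = -8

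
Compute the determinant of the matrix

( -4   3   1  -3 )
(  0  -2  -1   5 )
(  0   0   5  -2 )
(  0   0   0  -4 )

The determinant is -160.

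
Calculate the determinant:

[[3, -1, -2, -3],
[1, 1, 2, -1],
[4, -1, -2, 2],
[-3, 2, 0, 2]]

Expand along row 4 (it has 1 zero):
  − (-3) · M_41   where M_41 = det([-1 -2 -3; 1 2 -1; -1 -2 2]) = 0
  + (2) · M_42   where M_42 = det([3 -2 -3; 1 2 -1; 4 -2 2]) = 48
  + (2) · M_44   where M_44 = det([3 -1 -2; 1 1 2; 4 -1 -2]) = 0
det = (-1)·(-3)·(0) + (+1)·(2)·(48) + (+1)·(2)·(0) = 96

96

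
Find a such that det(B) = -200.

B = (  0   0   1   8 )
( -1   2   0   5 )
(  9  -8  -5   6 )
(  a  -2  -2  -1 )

a = 1

Expanding along the row containing a, det(B) is linear in a: det(B) = (132)·a + (-332).
Set (132)·a + (-332) = -200  ⇒  (132)·a = 132  ⇒  a = 1.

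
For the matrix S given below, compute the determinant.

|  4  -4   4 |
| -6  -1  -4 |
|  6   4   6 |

The determinant is -80.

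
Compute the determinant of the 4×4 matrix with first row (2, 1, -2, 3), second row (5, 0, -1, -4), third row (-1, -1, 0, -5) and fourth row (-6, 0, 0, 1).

-27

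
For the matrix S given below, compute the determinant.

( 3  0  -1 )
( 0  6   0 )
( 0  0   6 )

108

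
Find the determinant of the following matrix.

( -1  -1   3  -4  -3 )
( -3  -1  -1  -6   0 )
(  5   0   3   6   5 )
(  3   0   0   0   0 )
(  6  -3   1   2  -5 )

1674

Expand along row 4 (it has 4 zeros):
  − (3) · M_41   where M_41 = det([-1 3 -4 -3; -1 -1 -6 0; 0 3 6 5; -3 1 2 -5]) = -558
det = (-1)·(3)·(-558) = 1674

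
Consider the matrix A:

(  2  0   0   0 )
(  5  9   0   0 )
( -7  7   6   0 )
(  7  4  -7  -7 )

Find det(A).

A is lower triangular, so det(A) is the product of the diagonal entries:
det = (2) · (9) · (6) · (-7) = -756

-756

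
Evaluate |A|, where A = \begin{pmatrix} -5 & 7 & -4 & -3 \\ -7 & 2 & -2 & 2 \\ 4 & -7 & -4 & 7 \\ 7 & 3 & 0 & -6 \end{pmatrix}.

det(A) = -34

Expand along row 4 (it has 1 zero):
  − (7) · M_41   where M_41 = det([7 -4 -3; 2 -2 2; -7 -4 7]) = 136
  + (3) · M_42   where M_42 = det([-5 -4 -3; -7 -2 2; 4 -4 7]) = -306
  + (-6) · M_44   where M_44 = det([-5 7 -4; -7 2 -2; 4 -7 -4]) = -306
det = (-1)·(7)·(136) + (+1)·(3)·(-306) + (+1)·(-6)·(-306) = -34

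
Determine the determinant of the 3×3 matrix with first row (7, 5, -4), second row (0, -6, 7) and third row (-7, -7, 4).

The determinant is 98.

Expand along row 2:
  + (-6) · |7 -4; -7 4| = (-6)·(28 − 28) = 0
  − 7 · |7 5; -7 -7| = −7·(-49 − (-35)) = 98
Sum: (0) + (98) = 98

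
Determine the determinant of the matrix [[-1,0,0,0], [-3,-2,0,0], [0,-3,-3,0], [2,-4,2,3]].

The matrix is lower triangular, so the determinant is the product of the diagonal entries:
det = (-1) · (-2) · (-3) · (3) = -18

-18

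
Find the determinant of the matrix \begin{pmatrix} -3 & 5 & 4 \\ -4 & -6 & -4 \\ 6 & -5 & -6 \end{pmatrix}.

Expand along column 1:
  + (-3) · |-6 -4; -5 -6| = (-3)·(36 − 20) = -48
  − (-4) · |5 4; -5 -6| = −(-4)·(-30 − (-20)) = -40
  + 6 · |5 4; -6 -4| = 6·(-20 − (-24)) = 24
Sum: (-48) + (-40) + (24) = -64

-64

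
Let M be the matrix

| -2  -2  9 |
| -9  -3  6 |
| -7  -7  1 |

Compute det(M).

366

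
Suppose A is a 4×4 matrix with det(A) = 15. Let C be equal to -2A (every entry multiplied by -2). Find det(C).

det(C) = 240

For a 4×4 matrix, det(-2A) = (-2)^4·det(A) = 16·det(A).
det(C) = (16)·(15) = 240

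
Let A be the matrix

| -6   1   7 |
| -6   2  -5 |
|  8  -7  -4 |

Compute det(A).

Expand along row 1:
  + (-6) · |2 -5; -7 -4| = (-6)·(-8 − 35) = 258
  − 1 · |-6 -5; 8 -4| = −1·(24 − (-40)) = -64
  + 7 · |-6 2; 8 -7| = 7·(42 − 16) = 182
Sum: (258) + (-64) + (182) = 376

|A| = 376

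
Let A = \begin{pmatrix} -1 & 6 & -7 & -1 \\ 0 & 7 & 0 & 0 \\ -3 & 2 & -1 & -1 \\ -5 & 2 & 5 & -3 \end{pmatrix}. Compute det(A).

Expand along row 2 (it has 3 zeros):
  + (7) · M_22   where M_22 = det([-1 -7 -1; -3 -1 -1; -5 5 -3]) = 40
det = (+1)·(7)·(40) = 280

280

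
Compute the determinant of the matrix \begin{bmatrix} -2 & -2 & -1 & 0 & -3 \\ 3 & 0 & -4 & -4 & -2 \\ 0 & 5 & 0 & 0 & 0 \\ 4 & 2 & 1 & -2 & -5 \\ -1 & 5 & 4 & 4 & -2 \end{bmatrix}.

Expand along row 3 (it has 4 zeros):
  − (5) · M_32   where M_32 = det([-2 -1 0 -3; 3 -4 -4 -2; 4 1 -2 -5; -1 4 4 -2]) = 160
det = (-1)·(5)·(160) = -800

-800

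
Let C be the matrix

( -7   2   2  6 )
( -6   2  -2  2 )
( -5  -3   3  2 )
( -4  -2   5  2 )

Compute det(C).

The determinant is -258.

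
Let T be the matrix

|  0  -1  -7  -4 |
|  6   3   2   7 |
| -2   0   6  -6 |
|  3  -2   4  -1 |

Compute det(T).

|T| = 1246

Expand along row 1 (it has 1 zero):
  − (-1) · M_12   where M_12 = det([6 2 7; -2 6 -6; 3 4 -1]) = -114
  + (-7) · M_13   where M_13 = det([6 3 7; -2 0 -6; 3 -2 -1]) = -104
  − (-4) · M_14   where M_14 = det([6 3 2; -2 0 6; 3 -2 4]) = 158
det = (-1)·(-1)·(-114) + (+1)·(-7)·(-104) + (-1)·(-4)·(158) = 1246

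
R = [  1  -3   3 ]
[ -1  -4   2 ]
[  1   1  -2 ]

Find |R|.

Expand along row 1:
  + 1 · |-4 2; 1 -2| = 1·(8 − 2) = 6
  − (-3) · |-1 2; 1 -2| = −(-3)·(2 − 2) = 0
  + 3 · |-1 -4; 1 1| = 3·(-1 − (-4)) = 9
Sum: (6) + (0) + (9) = 15

The determinant is 15.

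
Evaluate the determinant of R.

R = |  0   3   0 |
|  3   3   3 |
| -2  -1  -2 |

det(R) = 0

Expand along row 1:
  − 3 · |3 3; -2 -2| = −3·(-6 − (-6)) = 0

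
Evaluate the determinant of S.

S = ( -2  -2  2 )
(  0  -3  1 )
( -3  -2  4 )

Expand along row 2:
  + (-3) · |-2 2; -3 4| = (-3)·(-8 − (-6)) = 6
  − 1 · |-2 -2; -3 -2| = −1·(4 − 6) = 2
Sum: (6) + (2) = 8

The determinant is 8.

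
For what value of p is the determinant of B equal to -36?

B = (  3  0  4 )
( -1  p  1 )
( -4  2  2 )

Expanding along the column containing p, det(B) is linear in p: det(B) = (22)·p + (-14).
Set (22)·p + (-14) = -36  ⇒  (22)·p = -22  ⇒  p = -1.

-1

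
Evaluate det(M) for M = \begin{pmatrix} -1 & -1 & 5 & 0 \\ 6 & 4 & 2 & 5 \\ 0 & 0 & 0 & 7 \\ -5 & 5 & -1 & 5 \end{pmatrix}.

det(M) = -1876

Expand along row 3 (it has 3 zeros):
  − (7) · M_34   where M_34 = det([-1 -1 5; 6 4 2; -5 5 -1]) = 268
det = (-1)·(7)·(268) = -1876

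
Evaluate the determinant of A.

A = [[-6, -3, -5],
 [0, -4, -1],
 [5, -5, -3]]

Expand along column 1:
  + (-6) · |-4 -1; -5 -3| = (-6)·(12 − 5) = -42
  + 5 · |-3 -5; -4 -1| = 5·(3 − 20) = -85
Sum: (-42) + (-85) = -127

-127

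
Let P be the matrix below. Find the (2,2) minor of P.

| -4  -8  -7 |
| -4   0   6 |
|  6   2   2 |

The minor is 34.

Delete row 2 and column 2; the remaining 2×2 submatrix is [-4 -7; 6 2].
Its determinant is (-4)·2 − (-7)·6 = 34.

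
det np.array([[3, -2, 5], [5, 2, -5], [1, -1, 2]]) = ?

-8

Expand along row 1:
  + 3 · |2 -5; -1 2| = 3·(4 − 5) = -3
  − (-2) · |5 -5; 1 2| = −(-2)·(10 − (-5)) = 30
  + 5 · |5 2; 1 -1| = 5·(-5 − 2) = -35
Sum: (-3) + (30) + (-35) = -8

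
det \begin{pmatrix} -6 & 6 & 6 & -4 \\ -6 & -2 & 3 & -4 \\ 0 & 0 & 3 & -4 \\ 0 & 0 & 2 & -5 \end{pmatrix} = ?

The determinant is -336.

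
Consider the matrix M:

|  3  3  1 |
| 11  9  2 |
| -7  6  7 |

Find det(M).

Expand along column 1:
  + 3 · |9 2; 6 7| = 3·(63 − 12) = 153
  − 11 · |3 1; 6 7| = −11·(21 − 6) = -165
  + (-7) · |3 1; 9 2| = (-7)·(6 − 9) = 21
Sum: (153) + (-165) + (21) = 9

9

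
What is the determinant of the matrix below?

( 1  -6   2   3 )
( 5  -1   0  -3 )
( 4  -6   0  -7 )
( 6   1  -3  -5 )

Expand along column 3 (it has 2 zeros):
  + (2) · M_13   where M_13 = det([5 -1 -3; 4 -6 -7; 6 1 -5]) = 87
  − (-3) · M_43   where M_43 = det([1 -6 3; 5 -1 -3; 4 -6 -7]) = -227
det = (+1)·(2)·(87) + (-1)·(-3)·(-227) = -507

-507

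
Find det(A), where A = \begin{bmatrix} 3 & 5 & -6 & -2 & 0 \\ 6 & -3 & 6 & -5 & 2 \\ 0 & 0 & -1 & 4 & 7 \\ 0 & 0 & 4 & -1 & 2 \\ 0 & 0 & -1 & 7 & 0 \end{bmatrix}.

-7605

A is block upper-triangular with a 2×2 block and a 3×3 block on the diagonal, so its determinant equals the product of the determinants of the diagonal blocks.
det of the 2×2 block = -39
det of the 3×3 block = 195
det = (-39)·(195) = -7605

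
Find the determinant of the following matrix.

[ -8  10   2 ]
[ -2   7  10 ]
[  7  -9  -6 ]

The determinant is 134.

Expand along column 1:
  + (-8) · |7 10; -9 -6| = (-8)·(-42 − (-90)) = -384
  − (-2) · |10 2; -9 -6| = −(-2)·(-60 − (-18)) = -84
  + 7 · |10 2; 7 10| = 7·(100 − 14) = 602
Sum: (-384) + (-84) + (602) = 134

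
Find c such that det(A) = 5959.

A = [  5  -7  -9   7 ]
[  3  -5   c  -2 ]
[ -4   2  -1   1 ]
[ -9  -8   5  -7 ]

c = -9

Expanding along the row containing c, det(A) is linear in c: det(A) = (-579)·c + (748).
Set (-579)·c + (748) = 5959  ⇒  (-579)·c = 5211  ⇒  c = -9.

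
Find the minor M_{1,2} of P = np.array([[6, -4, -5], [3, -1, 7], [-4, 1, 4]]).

Delete row 1 and column 2; the remaining 2×2 submatrix is [3 7; -4 4].
Its determinant is 3·4 − 7·(-4) = 40.

40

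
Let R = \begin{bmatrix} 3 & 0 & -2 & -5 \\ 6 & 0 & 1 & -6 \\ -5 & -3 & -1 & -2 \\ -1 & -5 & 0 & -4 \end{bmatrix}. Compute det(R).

|R| = 284

Expand along column 2 (it has 2 zeros):
  − (-3) · M_32   where M_32 = det([3 -2 -5; 6 1 -6; -1 0 -4]) = -77
  + (-5) · M_42   where M_42 = det([3 -2 -5; 6 1 -6; -5 -1 -2]) = -103
det = (-1)·(-3)·(-77) + (+1)·(-5)·(-103) = 284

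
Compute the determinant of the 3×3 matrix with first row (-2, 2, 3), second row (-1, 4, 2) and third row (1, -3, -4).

Expand along column 1:
  + (-2) · |4 2; -3 -4| = (-2)·(-16 − (-6)) = 20
  − (-1) · |2 3; -3 -4| = −(-1)·(-8 − (-9)) = 1
  + 1 · |2 3; 4 2| = 1·(4 − 12) = -8
Sum: (20) + (1) + (-8) = 13

The determinant is 13.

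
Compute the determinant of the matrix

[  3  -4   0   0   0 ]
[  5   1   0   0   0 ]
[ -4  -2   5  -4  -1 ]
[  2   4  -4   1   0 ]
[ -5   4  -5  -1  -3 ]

552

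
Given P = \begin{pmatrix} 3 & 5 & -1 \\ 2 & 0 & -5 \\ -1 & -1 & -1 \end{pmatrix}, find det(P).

det(P) = 22

Expand along row 2:
  − 2 · |5 -1; -1 -1| = −2·(-5 − 1) = 12
  − (-5) · |3 5; -1 -1| = −(-5)·(-3 − (-5)) = 10
Sum: (12) + (10) = 22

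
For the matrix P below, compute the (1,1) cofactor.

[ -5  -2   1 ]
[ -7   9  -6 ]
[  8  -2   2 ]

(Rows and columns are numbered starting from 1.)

6

Delete row 1 and column 1; the remaining 2×2 submatrix is [9 -6; -2 2].
Its determinant is 9·2 − (-6)·(-2) = 6.
The cofactor carries sign (−1)^(1+1) = +1, so C_{1,1} = +(6) = 6.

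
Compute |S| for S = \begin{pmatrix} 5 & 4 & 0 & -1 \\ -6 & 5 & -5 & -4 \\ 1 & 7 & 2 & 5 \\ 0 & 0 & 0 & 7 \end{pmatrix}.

Expand along row 4 (it has 3 zeros):
  + (7) · M_44   where M_44 = det([5 4 0; -6 5 -5; 1 7 2]) = 253
det = (+1)·(7)·(253) = 1771

det(S) = 1771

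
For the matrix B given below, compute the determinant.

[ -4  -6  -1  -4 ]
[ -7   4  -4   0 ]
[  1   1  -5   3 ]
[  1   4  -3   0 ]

The determinant is -1054.

Expand along column 4 (it has 2 zeros):
  − (-4) · M_14   where M_14 = det([-7 4 -4; 1 1 -5; 1 4 -3]) = -139
  − (3) · M_34   where M_34 = det([-4 -6 -1; -7 4 -4; 1 4 -3]) = 166
det = (-1)·(-4)·(-139) + (-1)·(3)·(166) = -1054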